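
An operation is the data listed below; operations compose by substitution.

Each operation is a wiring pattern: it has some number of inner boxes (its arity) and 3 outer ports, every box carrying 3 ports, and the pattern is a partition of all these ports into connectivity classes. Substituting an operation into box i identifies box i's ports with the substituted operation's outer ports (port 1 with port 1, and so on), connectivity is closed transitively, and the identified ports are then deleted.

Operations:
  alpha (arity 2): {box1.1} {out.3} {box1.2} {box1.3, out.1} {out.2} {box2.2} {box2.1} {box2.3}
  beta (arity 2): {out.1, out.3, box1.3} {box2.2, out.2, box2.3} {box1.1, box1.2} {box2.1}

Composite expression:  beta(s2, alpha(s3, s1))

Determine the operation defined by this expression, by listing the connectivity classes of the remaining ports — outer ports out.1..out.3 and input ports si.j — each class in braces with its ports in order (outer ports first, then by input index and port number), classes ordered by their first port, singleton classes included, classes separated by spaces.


Reachability decides: close wires over beta-identified ports.
alpha over (s3, s1) gives {out.1, s3.3} {out.2} {out.3} {s1.1} {s1.2} {s1.3} {s3.1} {s3.2}, out.j being that stage's outer ports
beta over (s2, s3, s1) gives {out.1, out.3, s2.3} {out.2} {s1.1} {s1.2} {s1.3} {s2.1, s2.2} {s3.1} {s3.2} {s3.3}, out.j being that stage's outer ports

{out.1, out.3, s2.3} {out.2} {s1.1} {s1.2} {s1.3} {s2.1, s2.2} {s3.1} {s3.2} {s3.3}


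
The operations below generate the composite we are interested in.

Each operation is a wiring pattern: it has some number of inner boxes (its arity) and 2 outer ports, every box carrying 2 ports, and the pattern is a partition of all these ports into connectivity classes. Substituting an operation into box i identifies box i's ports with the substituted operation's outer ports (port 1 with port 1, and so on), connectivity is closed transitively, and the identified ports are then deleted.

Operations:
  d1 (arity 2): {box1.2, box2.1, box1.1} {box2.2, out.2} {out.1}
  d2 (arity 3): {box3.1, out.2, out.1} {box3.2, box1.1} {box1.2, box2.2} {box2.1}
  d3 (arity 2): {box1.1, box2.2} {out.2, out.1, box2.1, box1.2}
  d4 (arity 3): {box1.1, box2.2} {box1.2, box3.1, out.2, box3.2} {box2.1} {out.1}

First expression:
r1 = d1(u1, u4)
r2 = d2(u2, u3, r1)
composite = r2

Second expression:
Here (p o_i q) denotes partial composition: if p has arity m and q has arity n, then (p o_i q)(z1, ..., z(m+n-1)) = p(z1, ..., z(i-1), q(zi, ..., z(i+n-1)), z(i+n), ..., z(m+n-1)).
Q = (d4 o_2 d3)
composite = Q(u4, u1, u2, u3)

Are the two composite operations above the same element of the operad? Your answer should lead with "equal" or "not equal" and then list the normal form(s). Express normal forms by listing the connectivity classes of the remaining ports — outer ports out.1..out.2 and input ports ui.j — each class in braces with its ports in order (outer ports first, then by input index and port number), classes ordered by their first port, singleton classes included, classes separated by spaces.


The first composite normalizes to {out.1, out.2} {u1.1, u1.2, u4.1} {u2.1, u4.2} {u2.2, u3.2} {u3.1}
The second composite normalizes to {out.1} {out.2, u3.1, u3.2, u4.2} {u1.1, u2.2} {u1.2, u2.1, u4.1}
They disagree, so not equal.

not equal — first {out.1, out.2} {u1.1, u1.2, u4.1} {u2.1, u4.2} {u2.2, u3.2} {u3.1}, second {out.1} {out.2, u3.1, u3.2, u4.2} {u1.1, u2.2} {u1.2, u2.1, u4.1}


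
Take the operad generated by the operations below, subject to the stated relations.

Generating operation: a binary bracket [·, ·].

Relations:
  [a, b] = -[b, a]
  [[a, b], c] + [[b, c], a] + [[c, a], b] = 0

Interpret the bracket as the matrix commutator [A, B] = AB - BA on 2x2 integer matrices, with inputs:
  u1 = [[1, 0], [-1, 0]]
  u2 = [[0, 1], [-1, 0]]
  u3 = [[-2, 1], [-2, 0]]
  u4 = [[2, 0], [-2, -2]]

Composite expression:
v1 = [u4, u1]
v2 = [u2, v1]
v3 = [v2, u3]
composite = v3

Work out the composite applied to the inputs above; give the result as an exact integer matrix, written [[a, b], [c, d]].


[[0, 4], [8, 0]]


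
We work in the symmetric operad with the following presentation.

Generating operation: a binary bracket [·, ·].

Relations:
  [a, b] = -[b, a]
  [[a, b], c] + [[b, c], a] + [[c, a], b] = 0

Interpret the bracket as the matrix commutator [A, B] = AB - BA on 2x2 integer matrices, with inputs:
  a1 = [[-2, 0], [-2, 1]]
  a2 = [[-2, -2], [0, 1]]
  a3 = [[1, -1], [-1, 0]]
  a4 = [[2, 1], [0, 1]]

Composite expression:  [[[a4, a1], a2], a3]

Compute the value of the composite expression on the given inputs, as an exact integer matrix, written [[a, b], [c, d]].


[[-23, -25], [2, 23]]

[a4, a1] = [[-2, 3], [2, 2]]
[[a4, a1], a2] = [[4, 17], [-6, -4]]
[[[a4, a1], a2], a3] = [[-23, -25], [2, 23]]


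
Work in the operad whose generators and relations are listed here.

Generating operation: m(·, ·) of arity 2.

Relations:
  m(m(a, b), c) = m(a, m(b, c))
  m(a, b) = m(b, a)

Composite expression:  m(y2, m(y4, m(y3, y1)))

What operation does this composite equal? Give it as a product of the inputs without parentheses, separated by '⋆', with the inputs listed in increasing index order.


y1 ⋆ y2 ⋆ y3 ⋆ y4

With m associative and commutative, the y-input set is all that matters.
m(y3, y1) flattens to y3 ⋆ y1
m(y4, m(y3, y1)) flattens to y4 ⋆ y3 ⋆ y1
m(y2, m(y4, m(y3, y1))) flattens to y2 ⋆ y4 ⋆ y3 ⋆ y1
the factors in increasing index order: y1 ⋆ y2 ⋆ y3 ⋆ y4


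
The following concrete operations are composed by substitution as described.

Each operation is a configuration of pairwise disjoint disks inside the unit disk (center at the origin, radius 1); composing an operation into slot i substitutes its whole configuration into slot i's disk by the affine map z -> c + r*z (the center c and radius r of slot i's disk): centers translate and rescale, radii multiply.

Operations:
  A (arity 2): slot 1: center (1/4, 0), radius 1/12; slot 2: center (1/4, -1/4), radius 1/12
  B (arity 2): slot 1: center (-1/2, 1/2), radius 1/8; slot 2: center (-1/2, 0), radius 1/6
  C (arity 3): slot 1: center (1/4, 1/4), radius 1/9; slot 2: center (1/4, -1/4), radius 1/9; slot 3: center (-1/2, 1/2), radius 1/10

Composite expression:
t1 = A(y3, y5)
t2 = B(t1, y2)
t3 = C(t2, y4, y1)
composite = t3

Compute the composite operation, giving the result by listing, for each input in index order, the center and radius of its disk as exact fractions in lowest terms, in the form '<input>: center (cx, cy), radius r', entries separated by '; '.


Follow each y-input down from C: c' goes to c + r*c', radius to r*r'.
y3: after 3 affine steps, its disk has center (19/96, 11/36), radius 1/864
y5: after 3 affine steps, its disk has center (19/96, 29/96), radius 1/864
y2: after 2 affine steps, its disk has center (7/36, 1/4), radius 1/54
y4: after 1 affine step, its disk has center (1/4, -1/4), radius 1/9
y1: after 1 affine step, its disk has center (-1/2, 1/2), radius 1/10

y1: center (-1/2, 1/2), radius 1/10; y2: center (7/36, 1/4), radius 1/54; y3: center (19/96, 11/36), radius 1/864; y4: center (1/4, -1/4), radius 1/9; y5: center (19/96, 29/96), radius 1/864


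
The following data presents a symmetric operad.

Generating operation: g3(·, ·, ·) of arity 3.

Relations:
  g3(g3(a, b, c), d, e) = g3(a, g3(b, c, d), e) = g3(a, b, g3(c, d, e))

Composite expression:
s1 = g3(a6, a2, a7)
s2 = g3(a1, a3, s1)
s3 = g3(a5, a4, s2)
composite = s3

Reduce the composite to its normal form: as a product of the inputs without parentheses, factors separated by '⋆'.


Under associativity of g3, the answer is the a's in reading order.
g3(a6, a2, a7) flattens to a6 ⋆ a2 ⋆ a7
g3(a1, a3, g3(a6, a2, a7)) flattens to a1 ⋆ a3 ⋆ a6 ⋆ a2 ⋆ a7
g3(a5, a4, g3(a1, a3, g3(a6, a2, a7))) flattens to a5 ⋆ a4 ⋆ a1 ⋆ a3 ⋆ a6 ⋆ a2 ⋆ a7

a5 ⋆ a4 ⋆ a1 ⋆ a3 ⋆ a6 ⋆ a2 ⋆ a7


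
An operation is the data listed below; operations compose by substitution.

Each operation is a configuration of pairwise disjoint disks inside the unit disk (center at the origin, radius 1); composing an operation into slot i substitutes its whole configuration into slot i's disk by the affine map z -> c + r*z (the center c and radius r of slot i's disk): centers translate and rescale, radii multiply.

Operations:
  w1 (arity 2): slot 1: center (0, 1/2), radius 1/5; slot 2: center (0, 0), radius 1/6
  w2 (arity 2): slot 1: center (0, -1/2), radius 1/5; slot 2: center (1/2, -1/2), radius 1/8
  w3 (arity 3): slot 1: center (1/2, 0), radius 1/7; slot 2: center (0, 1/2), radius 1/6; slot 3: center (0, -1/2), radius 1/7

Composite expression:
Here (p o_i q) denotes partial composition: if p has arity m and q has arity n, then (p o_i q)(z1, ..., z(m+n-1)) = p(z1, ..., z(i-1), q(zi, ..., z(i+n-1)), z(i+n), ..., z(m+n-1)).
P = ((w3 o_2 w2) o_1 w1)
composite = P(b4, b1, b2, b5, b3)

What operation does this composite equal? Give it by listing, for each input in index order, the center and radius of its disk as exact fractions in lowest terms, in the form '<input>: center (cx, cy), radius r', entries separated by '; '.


b1: center (1/2, 0), radius 1/42; b2: center (0, 5/12), radius 1/30; b3: center (0, -1/2), radius 1/7; b4: center (1/2, 1/14), radius 1/35; b5: center (1/12, 5/12), radius 1/48

Follow each b-input down from w3: c' goes to c + r*c', radius to r*r'.
b4 passes through 2 substitutions, ending at center (1/2, 1/14), radius 1/35
b1 passes through 2 substitutions, ending at center (1/2, 0), radius 1/42
b2 passes through 2 substitutions, ending at center (0, 5/12), radius 1/30
b5 passes through 2 substitutions, ending at center (1/12, 5/12), radius 1/48
b3 passes through 1 substitution, ending at center (0, -1/2), radius 1/7


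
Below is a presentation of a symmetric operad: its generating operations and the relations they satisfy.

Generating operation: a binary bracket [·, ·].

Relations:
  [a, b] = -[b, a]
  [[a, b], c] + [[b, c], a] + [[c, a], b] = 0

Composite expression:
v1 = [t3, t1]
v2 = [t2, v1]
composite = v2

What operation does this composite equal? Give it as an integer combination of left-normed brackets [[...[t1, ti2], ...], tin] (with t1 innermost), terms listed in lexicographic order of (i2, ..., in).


[[t1, t3], t2]

Skip Jacobi rewriting: expand, keep t1-initial words, read off terms.
Composite bracket: [t2, [t3, t1]]
Expanding via [a, b] = ab - ba: 4 signed words (2^2 = 4).
Words beginning with t1 determine it all:
  the word t1t3t2 carries sign +1 and contributes +[[t1, t3], t2]


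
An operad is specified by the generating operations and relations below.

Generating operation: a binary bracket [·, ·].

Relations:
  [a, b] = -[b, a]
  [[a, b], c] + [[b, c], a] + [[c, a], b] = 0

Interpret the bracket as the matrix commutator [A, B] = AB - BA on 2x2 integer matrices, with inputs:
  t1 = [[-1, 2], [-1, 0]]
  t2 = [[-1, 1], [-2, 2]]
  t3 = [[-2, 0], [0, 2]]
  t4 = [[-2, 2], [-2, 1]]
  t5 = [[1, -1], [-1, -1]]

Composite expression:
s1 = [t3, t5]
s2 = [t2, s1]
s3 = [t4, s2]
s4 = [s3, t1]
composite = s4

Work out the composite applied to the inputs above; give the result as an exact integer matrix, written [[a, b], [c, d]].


[[84, -172], [-44, -84]]

[t3, t5] = [[0, 4], [-4, 0]]
[t2, [t3, t5]] = [[4, -12], [-12, -4]]
[t4, [t2, [t3, t5]]] = [[-48, 20], [-52, 48]]
[[t4, [t2, [t3, t5]]], t1] = [[84, -172], [-44, -84]]


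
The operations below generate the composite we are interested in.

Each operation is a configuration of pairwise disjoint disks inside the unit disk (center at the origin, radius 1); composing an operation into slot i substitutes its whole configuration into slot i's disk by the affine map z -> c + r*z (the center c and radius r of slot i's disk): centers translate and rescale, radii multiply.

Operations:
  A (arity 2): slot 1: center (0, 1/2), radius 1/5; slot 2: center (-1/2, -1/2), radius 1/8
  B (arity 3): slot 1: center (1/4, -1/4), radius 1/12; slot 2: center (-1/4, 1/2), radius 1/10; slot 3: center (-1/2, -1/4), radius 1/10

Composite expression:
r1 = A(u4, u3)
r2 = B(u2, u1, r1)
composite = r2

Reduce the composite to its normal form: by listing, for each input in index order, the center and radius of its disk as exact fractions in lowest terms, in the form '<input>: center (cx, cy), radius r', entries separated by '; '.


Nesting under B composes maps z -> c + r*z down each u-path.
u2 passes through 1 substitution, ending at center (1/4, -1/4), radius 1/12
u1 passes through 1 substitution, ending at center (-1/4, 1/2), radius 1/10
u4 passes through 2 substitutions, ending at center (-1/2, -1/5), radius 1/50
u3 passes through 2 substitutions, ending at center (-11/20, -3/10), radius 1/80

u1: center (-1/4, 1/2), radius 1/10; u2: center (1/4, -1/4), radius 1/12; u3: center (-11/20, -3/10), radius 1/80; u4: center (-1/2, -1/5), radius 1/50


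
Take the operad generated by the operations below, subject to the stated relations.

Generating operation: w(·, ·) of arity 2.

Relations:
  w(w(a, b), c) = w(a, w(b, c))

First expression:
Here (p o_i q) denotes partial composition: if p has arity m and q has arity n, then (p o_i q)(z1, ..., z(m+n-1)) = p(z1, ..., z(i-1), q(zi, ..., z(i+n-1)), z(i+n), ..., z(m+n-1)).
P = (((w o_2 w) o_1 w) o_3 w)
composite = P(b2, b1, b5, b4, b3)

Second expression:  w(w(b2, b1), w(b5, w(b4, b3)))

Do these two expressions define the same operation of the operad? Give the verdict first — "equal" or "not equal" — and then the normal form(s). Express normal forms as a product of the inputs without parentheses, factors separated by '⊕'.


equal — both sides give b2 ⊕ b1 ⊕ b5 ⊕ b4 ⊕ b3

The first composite normalizes to b2 ⊕ b1 ⊕ b5 ⊕ b4 ⊕ b3
The second composite normalizes to b2 ⊕ b1 ⊕ b5 ⊕ b4 ⊕ b3
The forms coincide; equal.


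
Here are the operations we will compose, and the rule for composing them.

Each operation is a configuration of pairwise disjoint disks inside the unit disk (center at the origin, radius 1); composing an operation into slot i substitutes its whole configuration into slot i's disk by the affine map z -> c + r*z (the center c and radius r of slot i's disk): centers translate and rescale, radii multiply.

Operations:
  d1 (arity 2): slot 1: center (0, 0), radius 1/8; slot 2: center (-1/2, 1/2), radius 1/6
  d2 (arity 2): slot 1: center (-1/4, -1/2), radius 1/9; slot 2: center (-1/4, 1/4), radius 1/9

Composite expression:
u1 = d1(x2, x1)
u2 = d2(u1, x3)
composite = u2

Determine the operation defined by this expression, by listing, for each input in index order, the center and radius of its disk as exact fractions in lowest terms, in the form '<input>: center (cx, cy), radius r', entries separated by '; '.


Below d2, radii multiply path by path; the x-disk centers shift.
x2: after 2 affine steps, its disk has center (-1/4, -1/2), radius 1/72
x1: after 2 affine steps, its disk has center (-11/36, -4/9), radius 1/54
x3: after 1 affine step, its disk has center (-1/4, 1/4), radius 1/9

x1: center (-11/36, -4/9), radius 1/54; x2: center (-1/4, -1/2), radius 1/72; x3: center (-1/4, 1/4), radius 1/9


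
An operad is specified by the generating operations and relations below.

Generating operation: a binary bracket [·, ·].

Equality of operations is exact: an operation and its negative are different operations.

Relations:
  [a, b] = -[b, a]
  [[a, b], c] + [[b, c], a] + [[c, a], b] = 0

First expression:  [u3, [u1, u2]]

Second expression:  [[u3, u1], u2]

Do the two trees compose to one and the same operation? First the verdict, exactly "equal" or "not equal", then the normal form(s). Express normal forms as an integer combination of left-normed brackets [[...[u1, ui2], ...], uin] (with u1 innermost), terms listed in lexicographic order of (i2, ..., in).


not equal; the first gives -[[u1, u2], u3] and the second -[[u1, u3], u2]


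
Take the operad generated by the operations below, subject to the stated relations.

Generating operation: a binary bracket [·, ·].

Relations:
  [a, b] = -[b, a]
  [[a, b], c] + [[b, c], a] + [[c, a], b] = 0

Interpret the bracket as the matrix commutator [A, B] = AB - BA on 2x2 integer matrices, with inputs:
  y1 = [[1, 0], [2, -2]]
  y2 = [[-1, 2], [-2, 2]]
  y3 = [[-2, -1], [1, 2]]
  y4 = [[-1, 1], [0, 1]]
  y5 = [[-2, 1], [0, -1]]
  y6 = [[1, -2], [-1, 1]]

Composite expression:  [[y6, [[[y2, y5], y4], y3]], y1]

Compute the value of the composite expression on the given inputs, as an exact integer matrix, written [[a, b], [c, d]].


[[-16, 24], [124, 16]]

[y2, y5] = [[2, -1], [2, -2]]
[[y2, y5], y4] = [[-2, 2], [-4, 2]]
[[[y2, y5], y4], y3] = [[-2, 12], [20, 2]]
[y6, [[[y2, y5], y4], y3]] = [[-28, -8], [4, 28]]
[[y6, [[[y2, y5], y4], y3]], y1] = [[-16, 24], [124, 16]]


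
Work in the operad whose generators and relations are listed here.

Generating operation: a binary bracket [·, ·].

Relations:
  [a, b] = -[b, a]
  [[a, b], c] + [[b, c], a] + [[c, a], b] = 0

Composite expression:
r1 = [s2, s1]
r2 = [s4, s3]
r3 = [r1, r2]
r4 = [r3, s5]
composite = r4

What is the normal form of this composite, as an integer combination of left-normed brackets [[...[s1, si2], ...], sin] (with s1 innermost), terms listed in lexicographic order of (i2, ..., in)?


Expand each bracket as ab - ba; the s1-initial words give the coefficients.
Composite bracket: [[[s2, s1], [s4, s3]], s5]
The bracket unfolds into 16 signed words via [a, b] = ab - ba (2^4 = 16).
The s1-initial words carry the normal form:
  s1s2s3s4s5 appears with sign +1, giving the term +[[[[s1, s2], s3], s4], s5]
  s1s2s4s3s5 appears with sign -1, giving the term -[[[[s1, s2], s4], s3], s5]

[[[[s1, s2], s3], s4], s5] - [[[[s1, s2], s4], s3], s5]


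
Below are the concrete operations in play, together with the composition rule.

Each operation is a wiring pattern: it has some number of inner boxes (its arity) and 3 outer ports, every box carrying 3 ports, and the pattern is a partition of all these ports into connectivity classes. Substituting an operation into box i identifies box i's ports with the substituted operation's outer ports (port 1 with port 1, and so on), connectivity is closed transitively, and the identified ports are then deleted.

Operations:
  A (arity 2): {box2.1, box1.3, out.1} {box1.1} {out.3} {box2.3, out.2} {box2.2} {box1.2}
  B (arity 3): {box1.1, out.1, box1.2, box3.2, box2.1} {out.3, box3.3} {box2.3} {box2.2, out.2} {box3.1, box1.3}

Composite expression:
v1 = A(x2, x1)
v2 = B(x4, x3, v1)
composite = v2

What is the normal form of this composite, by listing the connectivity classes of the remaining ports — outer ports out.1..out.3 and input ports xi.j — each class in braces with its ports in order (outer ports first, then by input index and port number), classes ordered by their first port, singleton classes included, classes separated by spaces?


{out.1, x1.3, x3.1, x4.1, x4.2} {out.2, x3.2} {out.3} {x1.1, x2.3, x4.3} {x1.2} {x2.1} {x2.2} {x3.3}

Substituting into B glues patterns; closure does the rest.
A over (x2, x1) gives {out.1, x1.1, x2.3} {out.2, x1.3} {out.3} {x1.2} {x2.1} {x2.2}, out.j being that stage's outer ports
B over (x4, x3, x2, x1) gives {out.1, x1.3, x3.1, x4.1, x4.2} {out.2, x3.2} {out.3} {x1.1, x2.3, x4.3} {x1.2} {x2.1} {x2.2} {x3.3}, out.j being that stage's outer ports


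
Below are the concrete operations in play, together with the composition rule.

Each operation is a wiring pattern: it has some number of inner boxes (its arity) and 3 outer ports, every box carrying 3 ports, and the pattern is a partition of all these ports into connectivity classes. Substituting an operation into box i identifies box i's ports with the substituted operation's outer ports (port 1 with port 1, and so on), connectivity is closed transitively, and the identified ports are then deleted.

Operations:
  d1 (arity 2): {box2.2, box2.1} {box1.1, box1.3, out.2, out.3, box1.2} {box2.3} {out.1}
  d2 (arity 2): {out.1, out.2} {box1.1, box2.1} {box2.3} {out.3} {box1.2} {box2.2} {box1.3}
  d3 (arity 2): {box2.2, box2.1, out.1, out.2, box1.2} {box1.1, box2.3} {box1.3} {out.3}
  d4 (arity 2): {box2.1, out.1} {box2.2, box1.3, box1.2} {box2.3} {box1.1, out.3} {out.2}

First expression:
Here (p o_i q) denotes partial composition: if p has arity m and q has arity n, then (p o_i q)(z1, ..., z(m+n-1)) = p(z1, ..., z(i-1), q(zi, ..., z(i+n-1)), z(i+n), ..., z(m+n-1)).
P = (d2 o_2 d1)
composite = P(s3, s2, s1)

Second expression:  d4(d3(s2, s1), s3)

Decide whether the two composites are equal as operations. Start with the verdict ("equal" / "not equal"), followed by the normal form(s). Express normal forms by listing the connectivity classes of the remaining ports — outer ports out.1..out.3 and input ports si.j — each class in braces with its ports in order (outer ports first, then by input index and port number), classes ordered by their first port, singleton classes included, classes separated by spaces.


The first expression reduces to {out.1, out.2} {out.3} {s1.1, s1.2} {s1.3} {s2.1, s2.2, s2.3} {s3.1} {s3.2} {s3.3}
The second expression reduces to {out.1, s3.1} {out.2} {out.3, s1.1, s1.2, s2.2, s3.2} {s1.3, s2.1} {s2.3} {s3.3}
They disagree, so not equal.

not equal; first: {out.1, out.2} {out.3} {s1.1, s1.2} {s1.3} {s2.1, s2.2, s2.3} {s3.1} {s3.2} {s3.3}; second: {out.1, s3.1} {out.2} {out.3, s1.1, s1.2, s2.2, s3.2} {s1.3, s2.1} {s2.3} {s3.3}


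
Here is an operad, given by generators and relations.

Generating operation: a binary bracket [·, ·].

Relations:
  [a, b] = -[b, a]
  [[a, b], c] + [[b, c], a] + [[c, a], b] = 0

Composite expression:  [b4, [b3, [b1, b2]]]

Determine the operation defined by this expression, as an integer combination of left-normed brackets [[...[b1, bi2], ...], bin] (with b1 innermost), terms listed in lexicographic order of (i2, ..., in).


[[[b1, b2], b3], b4]


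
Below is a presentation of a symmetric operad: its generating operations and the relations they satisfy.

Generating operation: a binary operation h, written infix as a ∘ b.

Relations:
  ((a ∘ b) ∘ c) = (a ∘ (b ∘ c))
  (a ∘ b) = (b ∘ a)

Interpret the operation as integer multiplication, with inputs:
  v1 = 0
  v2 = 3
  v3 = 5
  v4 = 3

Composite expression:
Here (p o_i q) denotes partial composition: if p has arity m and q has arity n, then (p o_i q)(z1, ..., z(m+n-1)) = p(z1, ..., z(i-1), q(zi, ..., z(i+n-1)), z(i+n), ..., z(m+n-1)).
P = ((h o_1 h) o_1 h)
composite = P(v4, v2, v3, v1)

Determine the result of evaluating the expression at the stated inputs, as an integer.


0


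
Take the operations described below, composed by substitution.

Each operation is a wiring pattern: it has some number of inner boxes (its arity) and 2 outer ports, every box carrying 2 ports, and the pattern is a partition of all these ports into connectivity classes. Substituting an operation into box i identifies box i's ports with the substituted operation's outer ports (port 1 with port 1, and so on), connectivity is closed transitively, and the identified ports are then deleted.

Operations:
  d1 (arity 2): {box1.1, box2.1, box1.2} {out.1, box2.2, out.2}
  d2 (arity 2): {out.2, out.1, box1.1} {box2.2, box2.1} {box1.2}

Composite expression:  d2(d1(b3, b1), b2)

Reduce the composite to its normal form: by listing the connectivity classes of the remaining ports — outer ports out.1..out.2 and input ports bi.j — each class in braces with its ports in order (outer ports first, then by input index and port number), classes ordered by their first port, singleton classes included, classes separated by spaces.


{out.1, out.2, b1.2} {b1.1, b3.1, b3.2} {b2.1, b2.2}

Two ports join when wires chain via d2-identified ports.
through d1, on inputs (b3, b1): {out.1, out.2, b1.2} {b1.1, b3.1, b3.2} (out.j = stage outer ports)
through d2, on inputs (b3, b1, b2): {out.1, out.2, b1.2} {b1.1, b3.1, b3.2} {b2.1, b2.2} (out.j = stage outer ports)


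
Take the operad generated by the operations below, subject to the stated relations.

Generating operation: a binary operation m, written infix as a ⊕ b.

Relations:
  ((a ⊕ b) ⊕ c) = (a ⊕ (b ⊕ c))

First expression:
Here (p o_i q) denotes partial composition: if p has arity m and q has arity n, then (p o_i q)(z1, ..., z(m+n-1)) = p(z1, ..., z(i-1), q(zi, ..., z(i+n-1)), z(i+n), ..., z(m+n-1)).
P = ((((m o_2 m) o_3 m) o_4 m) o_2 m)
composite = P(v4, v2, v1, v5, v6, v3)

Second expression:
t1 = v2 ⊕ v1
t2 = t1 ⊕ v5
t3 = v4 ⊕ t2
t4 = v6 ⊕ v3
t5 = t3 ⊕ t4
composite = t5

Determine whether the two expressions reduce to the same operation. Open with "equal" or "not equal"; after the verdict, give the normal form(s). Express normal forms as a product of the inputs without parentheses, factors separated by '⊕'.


equal; the common form is v4 ⊕ v2 ⊕ v1 ⊕ v5 ⊕ v6 ⊕ v3

The first composite normalizes to v4 ⊕ v2 ⊕ v1 ⊕ v5 ⊕ v6 ⊕ v3
The second composite normalizes to v4 ⊕ v2 ⊕ v1 ⊕ v5 ⊕ v6 ⊕ v3
Same normal form: equal.


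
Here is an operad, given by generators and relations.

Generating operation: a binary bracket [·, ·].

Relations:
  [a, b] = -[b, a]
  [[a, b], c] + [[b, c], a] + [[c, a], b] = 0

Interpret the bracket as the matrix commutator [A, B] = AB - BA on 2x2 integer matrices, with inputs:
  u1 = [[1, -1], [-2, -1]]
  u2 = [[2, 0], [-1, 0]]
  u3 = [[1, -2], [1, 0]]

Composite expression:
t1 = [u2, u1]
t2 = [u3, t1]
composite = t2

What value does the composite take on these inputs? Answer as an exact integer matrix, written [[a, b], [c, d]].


[u2, u1] = [[-1, -2], [2, 1]]
[u3, [u2, u1]] = [[-2, -6], [-4, 2]]

[[-2, -6], [-4, 2]]


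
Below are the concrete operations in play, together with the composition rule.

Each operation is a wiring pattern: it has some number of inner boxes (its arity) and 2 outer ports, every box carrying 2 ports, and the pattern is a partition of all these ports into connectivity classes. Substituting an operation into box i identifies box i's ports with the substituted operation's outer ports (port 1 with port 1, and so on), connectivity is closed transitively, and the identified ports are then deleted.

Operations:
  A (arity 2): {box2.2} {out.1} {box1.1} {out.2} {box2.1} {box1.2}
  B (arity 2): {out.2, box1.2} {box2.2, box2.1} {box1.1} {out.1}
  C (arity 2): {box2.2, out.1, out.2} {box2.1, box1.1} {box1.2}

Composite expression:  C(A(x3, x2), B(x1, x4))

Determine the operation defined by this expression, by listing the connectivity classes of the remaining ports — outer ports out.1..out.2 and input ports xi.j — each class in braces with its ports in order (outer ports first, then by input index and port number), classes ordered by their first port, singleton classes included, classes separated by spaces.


{out.1, out.2, x1.2} {x1.1} {x2.1} {x2.2} {x3.1} {x3.2} {x4.1, x4.2}

Two ports join when wires chain via C-identified ports.
composing A on (x3, x2), with out.j its own outer ports: {out.1} {out.2} {x2.1} {x2.2} {x3.1} {x3.2}
composing B on (x1, x4), with out.j its own outer ports: {out.1} {out.2, x1.2} {x1.1} {x4.1, x4.2}
composing C on (x3, x2, x1, x4), with out.j its own outer ports: {out.1, out.2, x1.2} {x1.1} {x2.1} {x2.2} {x3.1} {x3.2} {x4.1, x4.2}


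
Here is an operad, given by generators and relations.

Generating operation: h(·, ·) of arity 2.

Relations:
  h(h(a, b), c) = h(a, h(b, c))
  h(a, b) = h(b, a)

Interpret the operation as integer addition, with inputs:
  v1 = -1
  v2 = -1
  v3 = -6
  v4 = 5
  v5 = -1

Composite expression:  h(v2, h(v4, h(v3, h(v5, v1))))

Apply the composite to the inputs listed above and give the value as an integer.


h(v5, v1) = -2
h(v3, h(v5, v1)) = -8
h(v4, h(v3, h(v5, v1))) = -3
h(v2, h(v4, h(v3, h(v5, v1)))) = -4

-4


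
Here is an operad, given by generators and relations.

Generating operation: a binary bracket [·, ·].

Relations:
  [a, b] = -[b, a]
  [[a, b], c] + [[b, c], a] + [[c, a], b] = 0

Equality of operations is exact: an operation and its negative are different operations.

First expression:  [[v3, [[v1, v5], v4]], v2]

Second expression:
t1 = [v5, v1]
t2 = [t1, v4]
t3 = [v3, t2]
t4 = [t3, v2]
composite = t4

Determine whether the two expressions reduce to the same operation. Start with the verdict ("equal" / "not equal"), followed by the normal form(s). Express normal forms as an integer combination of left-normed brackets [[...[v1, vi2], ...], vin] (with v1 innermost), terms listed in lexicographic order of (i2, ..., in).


not equal; the first gives -[[[[v1, v5], v4], v3], v2] and the second [[[[v1, v5], v4], v3], v2]

Normal form of the first expression: -[[[[v1, v5], v4], v3], v2]
Normal form of the second expression: [[[[v1, v5], v4], v3], v2]
Distinct normal forms: not equal.


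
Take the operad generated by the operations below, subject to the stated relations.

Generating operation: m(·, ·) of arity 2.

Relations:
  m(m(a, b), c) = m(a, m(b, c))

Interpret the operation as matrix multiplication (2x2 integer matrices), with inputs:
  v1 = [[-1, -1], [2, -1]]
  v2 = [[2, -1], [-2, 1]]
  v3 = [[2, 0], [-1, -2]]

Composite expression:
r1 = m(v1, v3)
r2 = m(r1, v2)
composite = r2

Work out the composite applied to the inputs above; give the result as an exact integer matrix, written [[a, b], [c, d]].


[[-6, 3], [6, -3]]

m(v1, v3) = [[-1, 2], [5, 2]]
m(m(v1, v3), v2) = [[-6, 3], [6, -3]]


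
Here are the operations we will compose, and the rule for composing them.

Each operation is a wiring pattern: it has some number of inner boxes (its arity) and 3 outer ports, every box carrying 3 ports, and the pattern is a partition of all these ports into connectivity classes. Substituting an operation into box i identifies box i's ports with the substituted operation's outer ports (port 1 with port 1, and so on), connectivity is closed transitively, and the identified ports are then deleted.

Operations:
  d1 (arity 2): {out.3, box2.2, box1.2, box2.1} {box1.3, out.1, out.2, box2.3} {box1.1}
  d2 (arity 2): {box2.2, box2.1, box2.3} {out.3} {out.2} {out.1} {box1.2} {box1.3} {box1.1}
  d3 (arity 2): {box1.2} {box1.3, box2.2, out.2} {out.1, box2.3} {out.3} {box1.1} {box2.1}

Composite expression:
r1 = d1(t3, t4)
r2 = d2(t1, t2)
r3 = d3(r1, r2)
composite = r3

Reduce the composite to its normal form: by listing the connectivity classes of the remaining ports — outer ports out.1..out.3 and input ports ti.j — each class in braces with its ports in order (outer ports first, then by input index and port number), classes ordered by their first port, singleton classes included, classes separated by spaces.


Connectivity passes through glued d3-boundaries; trace each wire chain.
the subtree at d1 composes to {out.1, out.2, t3.3, t4.3} {out.3, t3.2, t4.1, t4.2} {t3.1} on (t3, t4); out.j = own outer ports
the subtree at d2 composes to {out.1} {out.2} {out.3} {t1.1} {t1.2} {t1.3} {t2.1, t2.2, t2.3} on (t1, t2); out.j = own outer ports
the subtree at d3 composes to {out.1} {out.2, t3.2, t4.1, t4.2} {out.3} {t1.1} {t1.2} {t1.3} {t2.1, t2.2, t2.3} {t3.1} {t3.3, t4.3} on (t3, t4, t1, t2); out.j = own outer ports

{out.1} {out.2, t3.2, t4.1, t4.2} {out.3} {t1.1} {t1.2} {t1.3} {t2.1, t2.2, t2.3} {t3.1} {t3.3, t4.3}


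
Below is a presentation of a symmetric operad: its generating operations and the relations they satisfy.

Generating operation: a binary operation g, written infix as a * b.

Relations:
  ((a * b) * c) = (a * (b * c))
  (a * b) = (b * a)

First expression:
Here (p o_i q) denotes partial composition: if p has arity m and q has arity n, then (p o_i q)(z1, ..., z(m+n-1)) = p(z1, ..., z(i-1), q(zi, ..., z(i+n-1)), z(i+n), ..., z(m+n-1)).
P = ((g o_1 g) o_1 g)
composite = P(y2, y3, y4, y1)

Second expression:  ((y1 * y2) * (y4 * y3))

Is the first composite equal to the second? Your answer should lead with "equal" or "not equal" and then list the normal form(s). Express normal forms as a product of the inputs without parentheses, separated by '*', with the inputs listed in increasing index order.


equal; the common form is y1 * y2 * y3 * y4

Reducing the first expression gives y1 * y2 * y3 * y4
Reducing the second expression gives y1 * y2 * y3 * y4
The forms coincide; equal.


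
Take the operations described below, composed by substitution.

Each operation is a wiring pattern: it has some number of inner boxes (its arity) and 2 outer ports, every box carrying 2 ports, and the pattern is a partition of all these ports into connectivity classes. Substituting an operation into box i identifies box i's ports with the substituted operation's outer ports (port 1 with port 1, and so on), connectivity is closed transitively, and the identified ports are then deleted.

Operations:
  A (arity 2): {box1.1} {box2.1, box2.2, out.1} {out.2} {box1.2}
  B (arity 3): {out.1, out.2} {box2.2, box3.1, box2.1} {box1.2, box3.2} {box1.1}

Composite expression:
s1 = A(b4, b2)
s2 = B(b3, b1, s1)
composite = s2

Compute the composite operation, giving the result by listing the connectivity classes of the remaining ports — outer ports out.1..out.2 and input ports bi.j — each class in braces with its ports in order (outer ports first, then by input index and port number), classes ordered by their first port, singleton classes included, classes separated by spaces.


{out.1, out.2} {b1.1, b1.2, b2.1, b2.2} {b3.1} {b3.2} {b4.1} {b4.2}

Reachability decides: close wires over B-identified ports.
after A, the pattern on (b4, b2) reads {out.1, b2.1, b2.2} {out.2} {b4.1} {b4.2} (out.j = its outer ports)
after B, the pattern on (b3, b1, b4, b2) reads {out.1, out.2} {b1.1, b1.2, b2.1, b2.2} {b3.1} {b3.2} {b4.1} {b4.2} (out.j = its outer ports)


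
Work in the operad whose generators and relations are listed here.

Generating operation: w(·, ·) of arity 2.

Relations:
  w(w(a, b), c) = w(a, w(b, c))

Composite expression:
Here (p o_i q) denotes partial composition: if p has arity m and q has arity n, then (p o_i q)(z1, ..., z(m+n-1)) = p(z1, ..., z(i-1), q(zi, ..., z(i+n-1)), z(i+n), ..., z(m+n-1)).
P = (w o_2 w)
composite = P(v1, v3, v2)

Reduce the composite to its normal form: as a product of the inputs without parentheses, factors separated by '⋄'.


The w-tree's shape is irrelevant; the v-reading-order decides.
w(v3, v2) spells out as v3 ⋄ v2
w(v1, w(v3, v2)) spells out as v1 ⋄ v3 ⋄ v2

v1 ⋄ v3 ⋄ v2


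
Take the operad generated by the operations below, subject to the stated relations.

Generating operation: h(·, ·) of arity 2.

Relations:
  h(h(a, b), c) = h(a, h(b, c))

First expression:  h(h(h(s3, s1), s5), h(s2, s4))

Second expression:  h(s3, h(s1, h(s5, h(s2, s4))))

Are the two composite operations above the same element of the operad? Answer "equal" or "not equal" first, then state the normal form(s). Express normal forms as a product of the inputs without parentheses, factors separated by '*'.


equal; both compose to s3 * s1 * s5 * s2 * s4

In normal form, the first expression is s3 * s1 * s5 * s2 * s4
In normal form, the second expression is s3 * s1 * s5 * s2 * s4
Both agree, so they are equal.


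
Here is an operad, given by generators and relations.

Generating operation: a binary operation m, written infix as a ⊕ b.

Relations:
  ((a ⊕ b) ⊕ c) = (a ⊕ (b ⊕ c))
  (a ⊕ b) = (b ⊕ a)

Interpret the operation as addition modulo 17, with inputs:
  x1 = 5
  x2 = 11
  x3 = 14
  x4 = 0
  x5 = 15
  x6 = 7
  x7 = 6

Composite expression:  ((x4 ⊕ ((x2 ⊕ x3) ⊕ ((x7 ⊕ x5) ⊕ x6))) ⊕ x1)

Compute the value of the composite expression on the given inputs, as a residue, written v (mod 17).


7 (mod 17)

(x2 ⊕ x3) = 8
(x7 ⊕ x5) = 4
((x7 ⊕ x5) ⊕ x6) = 11
((x2 ⊕ x3) ⊕ ((x7 ⊕ x5) ⊕ x6)) = 2
(x4 ⊕ ((x2 ⊕ x3) ⊕ ((x7 ⊕ x5) ⊕ x6))) = 2
((x4 ⊕ ((x2 ⊕ x3) ⊕ ((x7 ⊕ x5) ⊕ x6))) ⊕ x1) = 7


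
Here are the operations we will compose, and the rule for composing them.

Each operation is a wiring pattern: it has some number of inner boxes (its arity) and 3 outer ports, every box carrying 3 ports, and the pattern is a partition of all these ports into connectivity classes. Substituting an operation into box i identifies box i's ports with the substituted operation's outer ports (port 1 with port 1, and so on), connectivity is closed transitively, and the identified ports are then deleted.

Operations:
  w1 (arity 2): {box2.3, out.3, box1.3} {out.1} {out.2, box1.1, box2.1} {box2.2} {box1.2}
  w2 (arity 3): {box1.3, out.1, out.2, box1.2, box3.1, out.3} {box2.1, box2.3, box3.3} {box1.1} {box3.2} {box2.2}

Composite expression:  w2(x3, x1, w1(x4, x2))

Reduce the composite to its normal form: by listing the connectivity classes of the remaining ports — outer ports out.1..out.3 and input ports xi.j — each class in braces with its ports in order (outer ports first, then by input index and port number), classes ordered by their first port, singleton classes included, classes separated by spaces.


{out.1, out.2, out.3, x3.2, x3.3} {x1.1, x1.3, x2.3, x4.3} {x1.2} {x2.1, x4.1} {x2.2} {x3.1} {x4.2}

Substituting into w2 glues patterns; closure does the rest.
through w1, on inputs (x4, x2): {out.1} {out.2, x2.1, x4.1} {out.3, x2.3, x4.3} {x2.2} {x4.2} (out.j = stage outer ports)
through w2, on inputs (x3, x1, x4, x2): {out.1, out.2, out.3, x3.2, x3.3} {x1.1, x1.3, x2.3, x4.3} {x1.2} {x2.1, x4.1} {x2.2} {x3.1} {x4.2} (out.j = stage outer ports)


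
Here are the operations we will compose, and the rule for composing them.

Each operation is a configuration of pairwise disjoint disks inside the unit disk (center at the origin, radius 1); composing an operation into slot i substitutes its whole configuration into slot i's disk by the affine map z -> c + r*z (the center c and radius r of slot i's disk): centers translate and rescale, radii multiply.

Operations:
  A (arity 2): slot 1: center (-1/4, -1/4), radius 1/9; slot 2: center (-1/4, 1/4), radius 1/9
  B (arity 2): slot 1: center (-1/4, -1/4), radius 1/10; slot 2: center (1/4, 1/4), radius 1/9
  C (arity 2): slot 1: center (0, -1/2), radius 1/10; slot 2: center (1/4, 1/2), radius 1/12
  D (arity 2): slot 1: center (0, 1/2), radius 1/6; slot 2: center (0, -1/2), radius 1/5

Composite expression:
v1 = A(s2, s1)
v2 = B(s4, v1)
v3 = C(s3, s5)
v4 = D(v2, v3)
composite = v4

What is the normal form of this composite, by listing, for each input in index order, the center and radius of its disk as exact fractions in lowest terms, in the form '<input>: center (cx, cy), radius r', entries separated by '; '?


Below D, radii multiply path by path; the s-disk centers shift.
for s4, the 2-step affine chain lands on center (-1/24, 11/24), radius 1/60
for s2, the 3-step affine chain lands on center (1/27, 29/54), radius 1/486
for s1, the 3-step affine chain lands on center (1/27, 59/108), radius 1/486
for s3, the 2-step affine chain lands on center (0, -3/5), radius 1/50
for s5, the 2-step affine chain lands on center (1/20, -2/5), radius 1/60

s1: center (1/27, 59/108), radius 1/486; s2: center (1/27, 29/54), radius 1/486; s3: center (0, -3/5), radius 1/50; s4: center (-1/24, 11/24), radius 1/60; s5: center (1/20, -2/5), radius 1/60


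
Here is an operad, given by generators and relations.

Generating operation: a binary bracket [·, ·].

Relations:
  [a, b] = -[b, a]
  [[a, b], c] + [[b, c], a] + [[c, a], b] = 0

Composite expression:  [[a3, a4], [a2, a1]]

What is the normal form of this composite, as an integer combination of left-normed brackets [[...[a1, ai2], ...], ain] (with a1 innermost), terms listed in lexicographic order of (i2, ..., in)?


[[[a1, a2], a3], a4] - [[[a1, a2], a4], a3]

In the tensor algebra, words opening a1 carry the a1-anchored form.
Composite bracket: [[a3, a4], [a2, a1]]
Under [a, b] = ab - ba we get 8 signed associative words (2^3 = 8).
Only words starting with a1 matter:
  a1a2a3a4 (sign +1) contributes +[[[a1, a2], a3], a4]
  a1a2a4a3 (sign -1) contributes -[[[a1, a2], a4], a3]


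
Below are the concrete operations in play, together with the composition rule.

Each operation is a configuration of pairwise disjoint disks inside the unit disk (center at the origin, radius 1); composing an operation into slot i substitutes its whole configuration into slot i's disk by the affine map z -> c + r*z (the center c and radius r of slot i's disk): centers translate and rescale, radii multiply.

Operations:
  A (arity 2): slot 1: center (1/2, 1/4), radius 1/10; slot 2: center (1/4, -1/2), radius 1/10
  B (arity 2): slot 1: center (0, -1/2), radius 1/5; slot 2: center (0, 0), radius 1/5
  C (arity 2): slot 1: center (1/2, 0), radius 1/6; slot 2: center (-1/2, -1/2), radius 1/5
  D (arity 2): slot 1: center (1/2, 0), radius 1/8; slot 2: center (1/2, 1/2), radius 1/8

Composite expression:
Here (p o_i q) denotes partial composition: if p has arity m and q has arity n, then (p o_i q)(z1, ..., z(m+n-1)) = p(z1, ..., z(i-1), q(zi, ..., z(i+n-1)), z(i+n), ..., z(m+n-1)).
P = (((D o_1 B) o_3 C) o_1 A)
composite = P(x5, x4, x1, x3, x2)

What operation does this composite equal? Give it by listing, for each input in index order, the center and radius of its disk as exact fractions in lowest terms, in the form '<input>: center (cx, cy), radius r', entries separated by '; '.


Each x-disk chains the slot maps above it in D; radii multiply.
input x5: composing its 3 substitution steps yields center (41/80, -9/160), radius 1/400
input x4: composing its 3 substitution steps yields center (81/160, -3/40), radius 1/400
input x1: composing its 2 substitution steps yields center (1/2, 0), radius 1/40
input x3: composing its 2 substitution steps yields center (9/16, 1/2), radius 1/48
input x2: composing its 2 substitution steps yields center (7/16, 7/16), radius 1/40

x1: center (1/2, 0), radius 1/40; x2: center (7/16, 7/16), radius 1/40; x3: center (9/16, 1/2), radius 1/48; x4: center (81/160, -3/40), radius 1/400; x5: center (41/80, -9/160), radius 1/400
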